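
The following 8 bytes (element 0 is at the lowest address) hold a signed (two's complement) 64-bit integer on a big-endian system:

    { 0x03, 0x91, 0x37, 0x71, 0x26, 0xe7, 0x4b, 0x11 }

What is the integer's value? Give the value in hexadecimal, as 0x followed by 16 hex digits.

Big-endian stores the most-significant byte at the lowest address.
The bytes are already most-significant first: 0x0391377126E74B11.

0x0391377126E74B11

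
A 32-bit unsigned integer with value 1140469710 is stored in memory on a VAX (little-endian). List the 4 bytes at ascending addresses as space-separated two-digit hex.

1140469710 in hexadecimal, padded to 32 bits, is 0x43FA2FCE.
Split into bytes (most-significant first): 43 FA 2F CE.
Little-endian stores the least-significant byte at the lowest address.
So at ascending addresses the bytes are CE 2F FA 43.

CE 2F FA 43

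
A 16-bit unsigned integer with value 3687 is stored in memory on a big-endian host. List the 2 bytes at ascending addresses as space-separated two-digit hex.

3687 in hexadecimal, padded to 16 bits, is 0x0E67.
Split into bytes (most-significant first): 0E 67.
In big-endian order the high byte comes first in memory.
So the memory order matches the most-significant-first order: 0E 67.

0E 67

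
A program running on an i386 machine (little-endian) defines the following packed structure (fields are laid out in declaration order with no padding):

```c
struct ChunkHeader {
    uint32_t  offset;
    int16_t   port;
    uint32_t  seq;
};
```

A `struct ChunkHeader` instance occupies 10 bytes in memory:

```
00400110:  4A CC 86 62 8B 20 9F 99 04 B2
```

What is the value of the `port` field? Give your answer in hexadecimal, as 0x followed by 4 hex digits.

0x208B

`port` follows `offset` (4 bytes), so it starts at byte offset 4 and occupies 2 bytes.
Bytes at offsets 4..5: 8B 20.
Little-endian: lowest address holds the least-significant byte.
Reassemble most-significant byte first: 20 8B → 0x208B.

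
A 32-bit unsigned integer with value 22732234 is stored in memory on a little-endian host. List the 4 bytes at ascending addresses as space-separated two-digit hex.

22732234 in hexadecimal, padded to 32 bits, is 0x015ADDCA.
Split into bytes (most-significant first): 01 5A DD CA.
In little-endian order the low byte comes first in memory.
So at ascending addresses the bytes are CA DD 5A 01.

CA DD 5A 01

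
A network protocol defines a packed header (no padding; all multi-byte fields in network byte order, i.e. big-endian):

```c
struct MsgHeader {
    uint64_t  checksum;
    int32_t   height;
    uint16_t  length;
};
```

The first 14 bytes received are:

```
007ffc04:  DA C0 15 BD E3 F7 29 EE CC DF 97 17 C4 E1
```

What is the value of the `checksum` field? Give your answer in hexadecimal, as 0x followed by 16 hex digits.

`checksum` is the first field, at byte offset 0, occupying 8 bytes.
Bytes at offsets 0..7: DA C0 15 BD E3 F7 29 EE.
Big-endian stores the most-significant byte at the lowest address.
The bytes are already most-significant first: 0xDAC015BDE3F729EE.

0xDAC015BDE3F729EE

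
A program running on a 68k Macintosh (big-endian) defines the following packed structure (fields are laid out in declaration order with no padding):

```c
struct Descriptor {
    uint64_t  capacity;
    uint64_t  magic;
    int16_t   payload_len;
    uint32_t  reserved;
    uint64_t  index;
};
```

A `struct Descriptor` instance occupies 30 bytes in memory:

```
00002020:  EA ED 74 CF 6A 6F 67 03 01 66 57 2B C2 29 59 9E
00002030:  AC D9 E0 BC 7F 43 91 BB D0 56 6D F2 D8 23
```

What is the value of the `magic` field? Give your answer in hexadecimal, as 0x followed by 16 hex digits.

`magic` follows `capacity` (8 bytes), so it starts at byte offset 8 and occupies 8 bytes.
Bytes at offsets 8..15: 01 66 57 2B C2 29 59 9E.
Big-endian stores the most-significant byte at the lowest address.
The bytes are already most-significant first: 0x0166572BC229599E.

0x0166572BC229599E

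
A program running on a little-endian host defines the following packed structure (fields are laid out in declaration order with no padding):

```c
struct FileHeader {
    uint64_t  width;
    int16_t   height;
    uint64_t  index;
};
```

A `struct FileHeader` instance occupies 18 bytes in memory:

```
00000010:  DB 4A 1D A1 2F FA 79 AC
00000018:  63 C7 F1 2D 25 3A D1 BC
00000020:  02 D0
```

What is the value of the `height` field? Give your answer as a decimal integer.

`height` follows `width` (8 bytes), so it starts at byte offset 8 and occupies 2 bytes.
Bytes at offsets 8..9: 63 C7.
Little-endian stores the least-significant byte at the lowest address.
Reassemble most-significant byte first: C7 63 → 0xC763.
Top bit is set, so as a signed 16-bit value this is 0xC763 − 2^16 = -14493.

-14493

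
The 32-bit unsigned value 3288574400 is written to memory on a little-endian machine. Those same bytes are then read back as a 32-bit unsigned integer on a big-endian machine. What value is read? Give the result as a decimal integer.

3288574400 in 32-bit hexadecimal is 0xC403A9C0.
Stored little-endian, the bytes at ascending addresses are C0 A9 03 C4.
Read back as big-endian, the last byte is least significant, giving 0xC0A903C4.
0xC0A903C4 = 3232302020.

3232302020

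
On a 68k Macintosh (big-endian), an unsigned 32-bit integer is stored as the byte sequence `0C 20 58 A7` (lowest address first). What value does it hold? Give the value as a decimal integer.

203446439

Big-endian: lowest address holds the most-significant byte.
The bytes are already most-significant first: 0x0C2058A7.
0x0C2058A7 = 203446439.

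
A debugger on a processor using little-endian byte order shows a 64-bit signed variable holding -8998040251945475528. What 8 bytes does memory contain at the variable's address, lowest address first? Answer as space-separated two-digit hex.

38 A2 1F 84 10 8A 20 83

Two's complement of -8998040251945475528 in 64 bits: 8998040251945475528 = 0x7CDF75EF7BE05DC8; invert → 0x83208A10841FA237; add 1 → 0x83208A10841FA238.
Split into bytes (most-significant first): 83 20 8A 10 84 1F A2 38.
In little-endian order the low byte comes first in memory.
So at ascending addresses the bytes are 38 A2 1F 84 10 8A 20 83.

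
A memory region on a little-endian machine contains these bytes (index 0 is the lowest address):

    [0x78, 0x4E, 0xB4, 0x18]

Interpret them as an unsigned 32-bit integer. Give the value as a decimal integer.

414469752

Little-endian stores the least-significant byte at the lowest address.
Reassemble most-significant byte first: 18 B4 4E 78 → 0x18B44E78.
0x18B44E78 = 414469752.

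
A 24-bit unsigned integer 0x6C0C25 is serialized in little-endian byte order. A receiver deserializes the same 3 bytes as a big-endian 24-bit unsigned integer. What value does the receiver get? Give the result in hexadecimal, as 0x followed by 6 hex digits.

Stored little-endian, the bytes at ascending addresses are 25 0C 6C.
Read back as big-endian, the last byte is least significant, giving 0x250C6C.

0x250C6C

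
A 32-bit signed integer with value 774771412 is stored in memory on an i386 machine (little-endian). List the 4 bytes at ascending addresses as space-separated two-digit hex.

774771412 in hexadecimal, padded to 32 bits, is 0x2E2E12D4.
Split into bytes (most-significant first): 2E 2E 12 D4.
Little-endian stores the least-significant byte at the lowest address.
So at ascending addresses the bytes are D4 12 2E 2E.

D4 12 2E 2E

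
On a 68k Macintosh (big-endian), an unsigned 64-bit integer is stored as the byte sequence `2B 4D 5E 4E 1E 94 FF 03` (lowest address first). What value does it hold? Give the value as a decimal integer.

3120253806451162883

Big-endian: lowest address holds the most-significant byte.
The bytes are already most-significant first: 0x2B4D5E4E1E94FF03.
0x2B4D5E4E1E94FF03 = 3120253806451162883.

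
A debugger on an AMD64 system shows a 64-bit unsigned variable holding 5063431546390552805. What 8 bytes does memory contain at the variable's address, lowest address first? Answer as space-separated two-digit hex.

E5 A0 1D 0B 2A EC 44 46

5063431546390552805 in hexadecimal, padded to 64 bits, is 0x4644EC2A0B1DA0E5.
Split into bytes (most-significant first): 46 44 EC 2A 0B 1D A0 E5.
In little-endian order the low byte comes first in memory.
So at ascending addresses the bytes are E5 A0 1D 0B 2A EC 44 46.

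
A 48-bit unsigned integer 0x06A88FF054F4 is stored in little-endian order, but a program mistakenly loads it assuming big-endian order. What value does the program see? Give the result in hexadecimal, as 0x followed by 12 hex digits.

Stored little-endian, the bytes at ascending addresses are F4 54 F0 8F A8 06.
Read back as big-endian, the last byte is least significant, giving 0xF454F08FA806.

0xF454F08FA806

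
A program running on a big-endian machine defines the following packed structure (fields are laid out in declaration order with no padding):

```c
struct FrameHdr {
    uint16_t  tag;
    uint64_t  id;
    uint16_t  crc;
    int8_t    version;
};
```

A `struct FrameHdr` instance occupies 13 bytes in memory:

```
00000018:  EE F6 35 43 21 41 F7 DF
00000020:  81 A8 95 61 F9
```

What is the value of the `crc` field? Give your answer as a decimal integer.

38241

`crc` follows `tag` (2 B), `id` (8 B), so it starts at offset 2 + 8 = 10 and occupies 2 bytes.
Bytes at offsets 10..11: 95 61.
Big-endian stores the most-significant byte at the lowest address.
The bytes are already most-significant first: 0x9561.
0x9561 = 38241.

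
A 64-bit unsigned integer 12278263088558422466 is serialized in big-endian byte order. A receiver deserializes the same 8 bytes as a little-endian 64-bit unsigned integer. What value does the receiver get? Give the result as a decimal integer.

14031335020831401386

12278263088558422466 in 64-bit hexadecimal is 0xAA652739DC50B9C2.
Stored big-endian, the bytes at ascending addresses are AA 65 27 39 DC 50 B9 C2.
Read back as little-endian, the first byte is least significant, giving 0xC2B950DC392765AA.
0xC2B950DC392765AA = 14031335020831401386.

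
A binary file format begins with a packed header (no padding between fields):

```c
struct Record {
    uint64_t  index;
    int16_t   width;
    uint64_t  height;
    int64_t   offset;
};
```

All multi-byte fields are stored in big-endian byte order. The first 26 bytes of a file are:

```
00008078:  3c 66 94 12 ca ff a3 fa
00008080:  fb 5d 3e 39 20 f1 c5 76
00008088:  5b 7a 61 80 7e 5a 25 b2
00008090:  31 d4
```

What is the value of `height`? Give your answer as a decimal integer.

`height` follows `index` (8 B), `width` (2 B), so it starts at offset 8 + 2 = 10 and occupies 8 bytes.
Bytes at offsets 10..17: 3E 39 20 F1 C5 76 5B 7A.
Big-endian stores the most-significant byte at the lowest address.
The bytes are already most-significant first: 0x3E3920F1C5765B7A.
0x3E3920F1C5765B7A = 4483651126796114810.

4483651126796114810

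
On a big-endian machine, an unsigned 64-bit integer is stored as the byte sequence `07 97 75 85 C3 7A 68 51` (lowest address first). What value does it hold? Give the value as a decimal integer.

Big-endian: lowest address holds the most-significant byte.
The bytes are already most-significant first: 0x07977585C37A6851.
0x07977585C37A6851 = 547035097119483985.

547035097119483985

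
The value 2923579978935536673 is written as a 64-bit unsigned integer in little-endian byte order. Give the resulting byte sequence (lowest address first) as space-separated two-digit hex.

21 8C E5 44 80 A4 92 28

2923579978935536673 in hexadecimal, padded to 64 bits, is 0x2892A48044E58C21.
Split into bytes (most-significant first): 28 92 A4 80 44 E5 8C 21.
In little-endian order the low byte comes first in memory.
So at ascending addresses the bytes are 21 8C E5 44 80 A4 92 28.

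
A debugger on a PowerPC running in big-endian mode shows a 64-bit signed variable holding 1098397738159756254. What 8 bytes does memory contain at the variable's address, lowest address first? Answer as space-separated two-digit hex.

1098397738159756254 in hexadecimal, padded to 64 bits, is 0x0F3E4AEC5D1AD3DE.
Split into bytes (most-significant first): 0F 3E 4A EC 5D 1A D3 DE.
In big-endian order the high byte comes first in memory.
So the memory order matches the most-significant-first order: 0F 3E 4A EC 5D 1A D3 DE.

0F 3E 4A EC 5D 1A D3 DE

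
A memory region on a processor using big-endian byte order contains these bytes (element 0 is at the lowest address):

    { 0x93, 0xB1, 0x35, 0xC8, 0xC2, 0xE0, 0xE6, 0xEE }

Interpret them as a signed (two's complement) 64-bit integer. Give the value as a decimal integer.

-7804397542877108498

Big-endian: lowest address holds the most-significant byte.
The bytes are already most-significant first: 0x93B135C8C2E0E6EE.
Top bit is set, so as a signed 64-bit value this is 0x93B135C8C2E0E6EE − 2^64 = -7804397542877108498.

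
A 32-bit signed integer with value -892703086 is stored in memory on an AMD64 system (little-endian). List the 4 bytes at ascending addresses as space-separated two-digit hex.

92 6E CA CA

Two's complement of -892703086 in 32 bits: 892703086 = 0x3535916E; invert → 0xCACA6E91; add 1 → 0xCACA6E92.
Split into bytes (most-significant first): CA CA 6E 92.
In little-endian order the low byte comes first in memory.
So at ascending addresses the bytes are 92 6E CA CA.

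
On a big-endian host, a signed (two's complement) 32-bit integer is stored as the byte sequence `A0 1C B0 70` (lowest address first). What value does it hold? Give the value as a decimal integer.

-1608732560

Big-endian: lowest address holds the most-significant byte.
The bytes are already most-significant first: 0xA01CB070.
Top bit is set, so as a signed 32-bit value this is 0xA01CB070 − 2^32 = -1608732560.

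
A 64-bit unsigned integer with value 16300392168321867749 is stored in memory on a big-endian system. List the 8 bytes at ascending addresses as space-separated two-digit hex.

16300392168321867749 in hexadecimal, padded to 64 bits, is 0xE236A0505C625FE5.
Split into bytes (most-significant first): E2 36 A0 50 5C 62 5F E5.
Big-endian: lowest address holds the most-significant byte.
So the memory order matches the most-significant-first order: E2 36 A0 50 5C 62 5F E5.

E2 36 A0 50 5C 62 5F E5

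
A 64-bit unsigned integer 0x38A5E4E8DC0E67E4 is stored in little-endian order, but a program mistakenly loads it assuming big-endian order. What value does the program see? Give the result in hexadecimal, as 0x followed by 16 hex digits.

0xE4670EDCE8E4A538

Stored little-endian, the bytes at ascending addresses are E4 67 0E DC E8 E4 A5 38.
Read back as big-endian, the last byte is least significant, giving 0xE4670EDCE8E4A538.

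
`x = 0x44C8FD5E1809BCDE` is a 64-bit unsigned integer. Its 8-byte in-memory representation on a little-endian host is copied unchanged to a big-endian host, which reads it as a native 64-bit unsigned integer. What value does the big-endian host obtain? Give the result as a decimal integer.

Stored little-endian, the bytes at ascending addresses are DE BC 09 18 5E FD C8 44.
Read back as big-endian, the last byte is least significant, giving 0xDEBC09185EFDC844.
0xDEBC09185EFDC844 = 16049713172319160388.

16049713172319160388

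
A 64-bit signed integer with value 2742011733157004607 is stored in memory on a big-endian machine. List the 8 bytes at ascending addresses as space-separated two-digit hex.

2742011733157004607 in hexadecimal, padded to 64 bits, is 0x260D9524BCC6C53F.
Split into bytes (most-significant first): 26 0D 95 24 BC C6 C5 3F.
Big-endian: lowest address holds the most-significant byte.
So the memory order matches the most-significant-first order: 26 0D 95 24 BC C6 C5 3F.

26 0D 95 24 BC C6 C5 3F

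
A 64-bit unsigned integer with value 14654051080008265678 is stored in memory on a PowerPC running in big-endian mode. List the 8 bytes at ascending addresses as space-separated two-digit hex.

CB 5D A5 D1 18 52 6F CE

14654051080008265678 in hexadecimal, padded to 64 bits, is 0xCB5DA5D118526FCE.
Split into bytes (most-significant first): CB 5D A5 D1 18 52 6F CE.
In big-endian order the high byte comes first in memory.
So the memory order matches the most-significant-first order: CB 5D A5 D1 18 52 6F CE.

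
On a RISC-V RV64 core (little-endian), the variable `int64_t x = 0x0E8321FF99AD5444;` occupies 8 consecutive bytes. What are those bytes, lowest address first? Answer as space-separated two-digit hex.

44 54 AD 99 FF 21 83 0E

Split into bytes (most-significant first): 0E 83 21 FF 99 AD 54 44.
Little-endian stores the least-significant byte at the lowest address.
So at ascending addresses the bytes are 44 54 AD 99 FF 21 83 0E.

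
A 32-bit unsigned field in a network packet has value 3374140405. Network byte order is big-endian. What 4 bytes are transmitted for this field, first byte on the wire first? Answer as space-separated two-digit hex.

C9 1D 4B F5

3374140405 in hexadecimal, padded to 32 bits, is 0xC91D4BF5.
Split into bytes (most-significant first): C9 1D 4B F5.
In big-endian order the high byte comes first in memory.
So the memory order matches the most-significant-first order: C9 1D 4B F5.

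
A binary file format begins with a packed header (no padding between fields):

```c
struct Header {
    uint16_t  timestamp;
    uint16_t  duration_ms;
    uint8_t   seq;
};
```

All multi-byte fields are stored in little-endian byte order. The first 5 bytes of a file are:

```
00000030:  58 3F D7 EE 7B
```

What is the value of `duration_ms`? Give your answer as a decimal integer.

`duration_ms` follows `timestamp` (2 bytes), so it starts at byte offset 2 and occupies 2 bytes.
Bytes at offsets 2..3: D7 EE.
Little-endian stores the least-significant byte at the lowest address.
Reassemble most-significant byte first: EE D7 → 0xEED7.
0xEED7 = 61143.

61143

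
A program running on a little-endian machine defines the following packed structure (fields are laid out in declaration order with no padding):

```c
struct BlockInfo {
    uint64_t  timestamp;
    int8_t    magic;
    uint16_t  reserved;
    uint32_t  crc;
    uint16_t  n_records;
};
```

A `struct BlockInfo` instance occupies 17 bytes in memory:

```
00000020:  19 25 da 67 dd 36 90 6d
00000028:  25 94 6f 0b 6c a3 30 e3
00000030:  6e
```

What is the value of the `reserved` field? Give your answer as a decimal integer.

`reserved` follows `timestamp` (8 B), `magic` (1 B), so it starts at offset 8 + 1 = 9 and occupies 2 bytes.
Bytes at offsets 9..10: 94 6F.
Little-endian: lowest address holds the least-significant byte.
Reassemble most-significant byte first: 6F 94 → 0x6F94.
0x6F94 = 28564.

28564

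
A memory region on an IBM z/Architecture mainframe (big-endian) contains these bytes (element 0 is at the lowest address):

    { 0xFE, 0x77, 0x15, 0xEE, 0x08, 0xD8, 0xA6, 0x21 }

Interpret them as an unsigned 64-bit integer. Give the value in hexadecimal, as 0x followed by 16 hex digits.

0xFE7715EE08D8A621

Big-endian: lowest address holds the most-significant byte.
The bytes are already most-significant first: 0xFE7715EE08D8A621.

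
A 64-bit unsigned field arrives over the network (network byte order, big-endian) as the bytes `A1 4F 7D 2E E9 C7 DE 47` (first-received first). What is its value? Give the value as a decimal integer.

In big-endian order the high byte comes first in memory.
The bytes are already most-significant first: 0xA14F7D2EE9C7DE47.
0xA14F7D2EE9C7DE47 = 11623646803710697031.

11623646803710697031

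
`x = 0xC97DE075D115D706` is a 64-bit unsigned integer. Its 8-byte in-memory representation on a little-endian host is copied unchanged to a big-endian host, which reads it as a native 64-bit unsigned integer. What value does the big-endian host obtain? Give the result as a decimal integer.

492886673590353353

Stored little-endian, the bytes at ascending addresses are 06 D7 15 D1 75 E0 7D C9.
Read back as big-endian, the last byte is least significant, giving 0x06D715D175E07DC9.
0x06D715D175E07DC9 = 492886673590353353.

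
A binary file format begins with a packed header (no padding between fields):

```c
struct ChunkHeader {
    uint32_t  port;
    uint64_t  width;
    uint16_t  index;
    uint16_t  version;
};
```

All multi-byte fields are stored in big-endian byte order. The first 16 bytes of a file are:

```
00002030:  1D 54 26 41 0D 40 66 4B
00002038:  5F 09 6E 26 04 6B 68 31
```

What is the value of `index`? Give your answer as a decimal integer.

`index` follows `port` (4 B), `width` (8 B), so it starts at offset 4 + 8 = 12 and occupies 2 bytes.
Bytes at offsets 12..13: 04 6B.
Big-endian: lowest address holds the most-significant byte.
The bytes are already most-significant first: 0x046B.
0x046B = 1131.

1131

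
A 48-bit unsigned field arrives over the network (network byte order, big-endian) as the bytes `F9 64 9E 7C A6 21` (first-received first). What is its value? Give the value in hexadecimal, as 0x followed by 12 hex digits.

0xF9649E7CA621

In big-endian order the high byte comes first in memory.
The bytes are already most-significant first: 0xF9649E7CA621.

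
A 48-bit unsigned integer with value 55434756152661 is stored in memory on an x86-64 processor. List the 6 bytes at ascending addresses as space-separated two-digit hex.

55 DD F2 E8 6A 32

55434756152661 in hexadecimal, padded to 48 bits, is 0x326AE8F2DD55.
Split into bytes (most-significant first): 32 6A E8 F2 DD 55.
Little-endian: lowest address holds the least-significant byte.
So at ascending addresses the bytes are 55 DD F2 E8 6A 32.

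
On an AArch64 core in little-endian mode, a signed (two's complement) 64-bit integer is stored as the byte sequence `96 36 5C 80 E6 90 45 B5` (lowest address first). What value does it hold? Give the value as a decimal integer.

Little-endian: lowest address holds the least-significant byte.
Reassemble most-significant byte first: B5 45 90 E6 80 5C 36 96 → 0xB54590E6805C3696.
Top bit is set, so as a signed 64-bit value this is 0xB54590E6805C3696 − 2^64 = -5384738459781155178.

-5384738459781155178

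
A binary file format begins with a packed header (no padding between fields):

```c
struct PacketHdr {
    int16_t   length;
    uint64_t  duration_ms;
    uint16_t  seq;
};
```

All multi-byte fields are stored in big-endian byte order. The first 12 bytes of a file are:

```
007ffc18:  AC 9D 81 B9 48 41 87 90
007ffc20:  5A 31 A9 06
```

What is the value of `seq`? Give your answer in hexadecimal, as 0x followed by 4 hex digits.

0xA906

`seq` follows `length` (2 B), `duration_ms` (8 B), so it starts at offset 2 + 8 = 10 and occupies 2 bytes.
Bytes at offsets 10..11: A9 06.
Big-endian stores the most-significant byte at the lowest address.
The bytes are already most-significant first: 0xA906.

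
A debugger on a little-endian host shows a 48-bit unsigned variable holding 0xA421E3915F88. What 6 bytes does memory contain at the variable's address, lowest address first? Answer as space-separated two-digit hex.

Split into bytes (most-significant first): A4 21 E3 91 5F 88.
Little-endian stores the least-significant byte at the lowest address.
So at ascending addresses the bytes are 88 5F 91 E3 21 A4.

88 5F 91 E3 21 A4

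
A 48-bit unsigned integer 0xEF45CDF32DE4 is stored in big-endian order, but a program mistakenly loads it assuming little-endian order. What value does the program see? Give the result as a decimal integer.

Stored big-endian, the bytes at ascending addresses are EF 45 CD F3 2D E4.
Read back as little-endian, the first byte is least significant, giving 0xE42DF3CD45EF.
0xE42DF3CD45EF = 250886014977519.

250886014977519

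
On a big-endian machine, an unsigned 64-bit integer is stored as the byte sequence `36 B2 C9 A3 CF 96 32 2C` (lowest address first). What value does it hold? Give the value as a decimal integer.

3941434329302184492

Big-endian stores the most-significant byte at the lowest address.
The bytes are already most-significant first: 0x36B2C9A3CF96322C.
0x36B2C9A3CF96322C = 3941434329302184492.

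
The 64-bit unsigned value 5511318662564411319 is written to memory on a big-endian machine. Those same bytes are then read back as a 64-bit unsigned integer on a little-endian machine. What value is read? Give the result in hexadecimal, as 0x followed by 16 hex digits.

0xB7F721961F237C4C

5511318662564411319 in 64-bit hexadecimal is 0x4C7C231F9621F7B7.
Stored big-endian, the bytes at ascending addresses are 4C 7C 23 1F 96 21 F7 B7.
Read back as little-endian, the first byte is least significant, giving 0xB7F721961F237C4C.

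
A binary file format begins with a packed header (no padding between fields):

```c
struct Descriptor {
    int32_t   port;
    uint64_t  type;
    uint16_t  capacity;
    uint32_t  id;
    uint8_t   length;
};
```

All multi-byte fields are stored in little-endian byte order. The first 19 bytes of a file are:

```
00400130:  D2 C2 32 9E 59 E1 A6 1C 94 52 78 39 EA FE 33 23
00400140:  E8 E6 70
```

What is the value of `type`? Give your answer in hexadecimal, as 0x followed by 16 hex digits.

0x397852941CA6E159

`type` follows `port` (4 bytes), so it starts at byte offset 4 and occupies 8 bytes.
Bytes at offsets 4..11: 59 E1 A6 1C 94 52 78 39.
Little-endian: lowest address holds the least-significant byte.
Reassemble most-significant byte first: 39 78 52 94 1C A6 E1 59 → 0x397852941CA6E159.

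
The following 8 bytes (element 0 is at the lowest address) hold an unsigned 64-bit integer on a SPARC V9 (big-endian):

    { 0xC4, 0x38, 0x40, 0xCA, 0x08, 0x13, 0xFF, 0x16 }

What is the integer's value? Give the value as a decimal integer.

In big-endian order the high byte comes first in memory.
The bytes are already most-significant first: 0xC43840CA0813FF16.
0xC43840CA0813FF16 = 14139122266592771862.

14139122266592771862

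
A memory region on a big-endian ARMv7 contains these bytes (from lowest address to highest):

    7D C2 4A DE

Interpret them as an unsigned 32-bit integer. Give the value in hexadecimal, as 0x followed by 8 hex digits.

0x7DC24ADE

Big-endian: lowest address holds the most-significant byte.
The bytes are already most-significant first: 0x7DC24ADE.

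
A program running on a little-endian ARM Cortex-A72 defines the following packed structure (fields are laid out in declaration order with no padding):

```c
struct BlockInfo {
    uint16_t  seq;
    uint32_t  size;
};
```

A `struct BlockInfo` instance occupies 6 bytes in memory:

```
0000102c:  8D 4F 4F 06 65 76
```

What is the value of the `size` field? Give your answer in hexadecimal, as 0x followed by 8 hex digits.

`size` follows `seq` (2 bytes), so it starts at byte offset 2 and occupies 4 bytes.
Bytes at offsets 2..5: 4F 06 65 76.
Little-endian: lowest address holds the least-significant byte.
Reassemble most-significant byte first: 76 65 06 4F → 0x7665064F.

0x7665064F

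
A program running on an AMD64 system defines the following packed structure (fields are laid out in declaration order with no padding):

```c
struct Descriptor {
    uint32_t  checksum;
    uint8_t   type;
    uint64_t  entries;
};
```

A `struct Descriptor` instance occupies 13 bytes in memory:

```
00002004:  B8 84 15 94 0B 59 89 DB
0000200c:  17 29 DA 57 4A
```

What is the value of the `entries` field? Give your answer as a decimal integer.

`entries` follows `checksum` (4 B), `type` (1 B), so it starts at offset 4 + 1 = 5 and occupies 8 bytes.
Bytes at offsets 5..12: 59 89 DB 17 29 DA 57 4A.
In little-endian order the low byte comes first in memory.
Reassemble most-significant byte first: 4A 57 DA 29 17 DB 89 59 → 0x4A57DA2917DB8959.
0x4A57DA2917DB8959 = 5356990151809272153.

5356990151809272153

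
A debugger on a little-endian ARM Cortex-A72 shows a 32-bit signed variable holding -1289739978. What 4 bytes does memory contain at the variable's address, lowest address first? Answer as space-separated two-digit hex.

36 21 20 B3

Two's complement of -1289739978 in 32 bits: 1289739978 = 0x4CDFDECA; invert → 0xB3202135; add 1 → 0xB3202136.
Split into bytes (most-significant first): B3 20 21 36.
Little-endian stores the least-significant byte at the lowest address.
So at ascending addresses the bytes are 36 21 20 B3.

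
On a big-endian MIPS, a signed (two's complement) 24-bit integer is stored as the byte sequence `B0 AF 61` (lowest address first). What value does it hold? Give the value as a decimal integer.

-5197983

In big-endian order the high byte comes first in memory.
The bytes are already most-significant first: 0xB0AF61.
Top bit is set, so as a signed 24-bit value this is 0xB0AF61 − 2^24 = -5197983.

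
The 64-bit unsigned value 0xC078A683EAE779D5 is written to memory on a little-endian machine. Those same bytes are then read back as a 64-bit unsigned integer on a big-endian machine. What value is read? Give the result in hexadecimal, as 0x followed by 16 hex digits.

Stored little-endian, the bytes at ascending addresses are D5 79 E7 EA 83 A6 78 C0.
Read back as big-endian, the last byte is least significant, giving 0xD579E7EA83A678C0.

0xD579E7EA83A678C0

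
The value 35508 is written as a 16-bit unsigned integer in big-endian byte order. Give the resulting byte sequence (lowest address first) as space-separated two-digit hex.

8A B4

35508 in hexadecimal, padded to 16 bits, is 0x8AB4.
Split into bytes (most-significant first): 8A B4.
Big-endian stores the most-significant byte at the lowest address.
So the memory order matches the most-significant-first order: 8A B4.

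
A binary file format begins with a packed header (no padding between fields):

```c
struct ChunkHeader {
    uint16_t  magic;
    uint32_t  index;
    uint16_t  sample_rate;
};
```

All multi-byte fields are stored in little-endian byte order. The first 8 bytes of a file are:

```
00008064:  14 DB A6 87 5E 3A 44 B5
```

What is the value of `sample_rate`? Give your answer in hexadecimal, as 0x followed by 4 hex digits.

0xB544

`sample_rate` follows `magic` (2 B), `index` (4 B), so it starts at offset 2 + 4 = 6 and occupies 2 bytes.
Bytes at offsets 6..7: 44 B5.
Little-endian stores the least-significant byte at the lowest address.
Reassemble most-significant byte first: B5 44 → 0xB544.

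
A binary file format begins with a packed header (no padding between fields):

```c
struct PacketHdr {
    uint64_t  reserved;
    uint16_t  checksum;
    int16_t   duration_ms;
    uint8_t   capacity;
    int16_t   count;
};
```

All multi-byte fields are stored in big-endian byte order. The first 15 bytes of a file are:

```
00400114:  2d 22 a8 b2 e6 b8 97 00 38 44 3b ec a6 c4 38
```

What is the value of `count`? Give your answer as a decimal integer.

-15304

`count` follows `reserved` (8 B), `checksum` (2 B), `duration_ms` (2 B), `capacity` (1 B), so it starts at offset 8 + 2 + 2 + 1 = 13 and occupies 2 bytes.
Bytes at offsets 13..14: C4 38.
In big-endian order the high byte comes first in memory.
The bytes are already most-significant first: 0xC438.
Top bit is set, so as a signed 16-bit value this is 0xC438 − 2^16 = -15304.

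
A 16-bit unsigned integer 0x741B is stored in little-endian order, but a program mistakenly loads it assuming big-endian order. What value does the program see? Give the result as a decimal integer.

7028

Stored little-endian, the bytes at ascending addresses are 1B 74.
Read back as big-endian, the last byte is least significant, giving 0x1B74.
0x1B74 = 7028.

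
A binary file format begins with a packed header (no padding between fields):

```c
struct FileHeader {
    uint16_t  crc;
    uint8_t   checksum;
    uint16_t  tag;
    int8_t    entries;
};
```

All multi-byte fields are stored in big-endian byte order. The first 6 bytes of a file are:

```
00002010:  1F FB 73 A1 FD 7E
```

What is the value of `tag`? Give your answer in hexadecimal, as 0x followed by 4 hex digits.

0xA1FD

`tag` follows `crc` (2 B), `checksum` (1 B), so it starts at offset 2 + 1 = 3 and occupies 2 bytes.
Bytes at offsets 3..4: A1 FD.
Big-endian stores the most-significant byte at the lowest address.
The bytes are already most-significant first: 0xA1FD.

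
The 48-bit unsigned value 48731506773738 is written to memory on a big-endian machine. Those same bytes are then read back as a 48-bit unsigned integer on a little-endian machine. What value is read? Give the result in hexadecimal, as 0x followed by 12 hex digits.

48731506773738 in 48-bit hexadecimal is 0x2C5230268EEA.
Stored big-endian, the bytes at ascending addresses are 2C 52 30 26 8E EA.
Read back as little-endian, the first byte is least significant, giving 0xEA8E2630522C.

0xEA8E2630522C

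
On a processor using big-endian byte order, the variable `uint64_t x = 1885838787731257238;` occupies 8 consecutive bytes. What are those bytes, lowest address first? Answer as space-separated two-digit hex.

1A 2B D8 62 C6 5F F7 96

1885838787731257238 in hexadecimal, padded to 64 bits, is 0x1A2BD862C65FF796.
Split into bytes (most-significant first): 1A 2B D8 62 C6 5F F7 96.
In big-endian order the high byte comes first in memory.
So the memory order matches the most-significant-first order: 1A 2B D8 62 C6 5F F7 96.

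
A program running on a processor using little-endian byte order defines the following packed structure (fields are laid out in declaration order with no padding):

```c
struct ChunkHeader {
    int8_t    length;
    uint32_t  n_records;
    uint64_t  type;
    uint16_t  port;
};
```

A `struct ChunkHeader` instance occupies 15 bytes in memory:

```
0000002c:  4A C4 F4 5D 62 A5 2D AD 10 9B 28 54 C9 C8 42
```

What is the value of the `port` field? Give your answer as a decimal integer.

17096

`port` follows `length` (1 B), `n_records` (4 B), `type` (8 B), so it starts at offset 1 + 4 + 8 = 13 and occupies 2 bytes.
Bytes at offsets 13..14: C8 42.
Little-endian: lowest address holds the least-significant byte.
Reassemble most-significant byte first: 42 C8 → 0x42C8.
0x42C8 = 17096.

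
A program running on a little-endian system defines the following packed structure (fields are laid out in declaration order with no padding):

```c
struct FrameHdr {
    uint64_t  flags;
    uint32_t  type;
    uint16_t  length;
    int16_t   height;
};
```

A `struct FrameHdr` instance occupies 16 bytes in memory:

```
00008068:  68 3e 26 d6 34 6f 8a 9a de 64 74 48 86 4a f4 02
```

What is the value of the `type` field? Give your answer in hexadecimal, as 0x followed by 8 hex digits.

`type` follows `flags` (8 bytes), so it starts at byte offset 8 and occupies 4 bytes.
Bytes at offsets 8..11: DE 64 74 48.
In little-endian order the low byte comes first in memory.
Reassemble most-significant byte first: 48 74 64 DE → 0x487464DE.

0x487464DE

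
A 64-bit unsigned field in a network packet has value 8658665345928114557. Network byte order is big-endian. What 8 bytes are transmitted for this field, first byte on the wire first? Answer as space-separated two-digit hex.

78 29 C2 41 AD 07 B1 7D

8658665345928114557 in hexadecimal, padded to 64 bits, is 0x7829C241AD07B17D.
Split into bytes (most-significant first): 78 29 C2 41 AD 07 B1 7D.
In big-endian order the high byte comes first in memory.
So the memory order matches the most-significant-first order: 78 29 C2 41 AD 07 B1 7D.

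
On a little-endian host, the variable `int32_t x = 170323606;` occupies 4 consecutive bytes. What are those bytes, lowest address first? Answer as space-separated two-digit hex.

96 EE 26 0A

170323606 in hexadecimal, padded to 32 bits, is 0x0A26EE96.
Split into bytes (most-significant first): 0A 26 EE 96.
In little-endian order the low byte comes first in memory.
So at ascending addresses the bytes are 96 EE 26 0A.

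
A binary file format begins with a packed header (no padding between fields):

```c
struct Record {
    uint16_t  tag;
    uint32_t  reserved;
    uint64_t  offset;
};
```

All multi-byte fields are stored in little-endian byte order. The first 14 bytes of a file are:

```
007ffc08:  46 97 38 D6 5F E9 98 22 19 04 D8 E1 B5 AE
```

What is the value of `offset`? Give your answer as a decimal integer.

`offset` follows `tag` (2 B), `reserved` (4 B), so it starts at offset 2 + 4 = 6 and occupies 8 bytes.
Bytes at offsets 6..13: 98 22 19 04 D8 E1 B5 AE.
Little-endian: lowest address holds the least-significant byte.
Reassemble most-significant byte first: AE B5 E1 D8 04 19 22 98 → 0xAEB5E1D804192298.
0xAEB5E1D804192298 = 12589216651282031256.

12589216651282031256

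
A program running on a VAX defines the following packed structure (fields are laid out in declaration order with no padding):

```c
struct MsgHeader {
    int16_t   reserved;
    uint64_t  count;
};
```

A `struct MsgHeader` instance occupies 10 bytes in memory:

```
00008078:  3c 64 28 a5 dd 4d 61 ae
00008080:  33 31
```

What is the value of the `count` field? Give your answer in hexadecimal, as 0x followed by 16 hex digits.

0x3133AE614DDDA528

`count` follows `reserved` (2 bytes), so it starts at byte offset 2 and occupies 8 bytes.
Bytes at offsets 2..9: 28 A5 DD 4D 61 AE 33 31.
Little-endian stores the least-significant byte at the lowest address.
Reassemble most-significant byte first: 31 33 AE 61 4D DD A5 28 → 0x3133AE614DDDA528.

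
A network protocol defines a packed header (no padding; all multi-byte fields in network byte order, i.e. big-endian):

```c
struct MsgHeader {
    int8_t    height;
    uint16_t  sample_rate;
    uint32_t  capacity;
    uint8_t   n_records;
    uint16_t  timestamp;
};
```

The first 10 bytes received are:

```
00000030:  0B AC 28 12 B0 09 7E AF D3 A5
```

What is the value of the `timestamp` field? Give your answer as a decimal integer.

`timestamp` follows `height` (1 B), `sample_rate` (2 B), `capacity` (4 B), `n_records` (1 B), so it starts at offset 1 + 2 + 4 + 1 = 8 and occupies 2 bytes.
Bytes at offsets 8..9: D3 A5.
Big-endian: lowest address holds the most-significant byte.
The bytes are already most-significant first: 0xD3A5.
0xD3A5 = 54181.

54181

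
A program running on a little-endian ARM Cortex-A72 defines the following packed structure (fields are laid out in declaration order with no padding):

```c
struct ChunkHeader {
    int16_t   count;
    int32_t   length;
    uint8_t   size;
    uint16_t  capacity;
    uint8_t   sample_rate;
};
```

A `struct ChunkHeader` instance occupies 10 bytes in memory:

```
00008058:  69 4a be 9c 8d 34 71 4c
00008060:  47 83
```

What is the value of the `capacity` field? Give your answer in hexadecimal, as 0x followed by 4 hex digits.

0x474C

`capacity` follows `count` (2 B), `length` (4 B), `size` (1 B), so it starts at offset 2 + 4 + 1 = 7 and occupies 2 bytes.
Bytes at offsets 7..8: 4C 47.
In little-endian order the low byte comes first in memory.
Reassemble most-significant byte first: 47 4C → 0x474C.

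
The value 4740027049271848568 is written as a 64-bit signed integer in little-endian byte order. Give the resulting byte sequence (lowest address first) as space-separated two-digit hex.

78 6E 97 D1 7C F5 C7 41

4740027049271848568 in hexadecimal, padded to 64 bits, is 0x41C7F57CD1976E78.
Split into bytes (most-significant first): 41 C7 F5 7C D1 97 6E 78.
In little-endian order the low byte comes first in memory.
So at ascending addresses the bytes are 78 6E 97 D1 7C F5 C7 41.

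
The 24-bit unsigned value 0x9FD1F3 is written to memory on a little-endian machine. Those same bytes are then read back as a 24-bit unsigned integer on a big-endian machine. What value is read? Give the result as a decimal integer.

15978911

Stored little-endian, the bytes at ascending addresses are F3 D1 9F.
Read back as big-endian, the last byte is least significant, giving 0xF3D19F.
0xF3D19F = 15978911.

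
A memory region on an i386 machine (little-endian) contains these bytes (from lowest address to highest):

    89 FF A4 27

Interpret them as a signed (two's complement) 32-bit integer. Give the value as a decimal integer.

665124745

Little-endian stores the least-significant byte at the lowest address.
Reassemble most-significant byte first: 27 A4 FF 89 → 0x27A4FF89.
0x27A4FF89 = 665124745.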